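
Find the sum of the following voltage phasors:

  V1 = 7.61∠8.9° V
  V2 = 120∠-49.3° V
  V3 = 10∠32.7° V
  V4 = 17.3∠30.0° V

Step 1 — Convert each phasor to rectangular form:
  V1 = 7.61·(cos(8.9°) + j·sin(8.9°)) = 7.518 + j1.177 V
  V2 = 120·(cos(-49.3°) + j·sin(-49.3°)) = 78.25 - j90.98 V
  V3 = 10·(cos(32.7°) + j·sin(32.7°)) = 8.415 + j5.402 V
  V4 = 17.3·(cos(30.0°) + j·sin(30.0°)) = 14.98 + j8.65 V
Step 2 — Sum components: V_total = 109.2 - j75.75 V.
Step 3 — Convert to polar: |V_total| = 132.9 V, ∠V_total = -34.8°.

V_total = 132.9∠-34.8° V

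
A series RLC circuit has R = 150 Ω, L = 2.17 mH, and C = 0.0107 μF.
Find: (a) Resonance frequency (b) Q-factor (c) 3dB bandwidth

Step 1 — Resonance: ω₀ = 1/√(LC) = 1/√(0.00217·1.07e-08) = 2.075e+05 rad/s.
Step 2 — f₀ = ω₀/(2π) = 3.303e+04 Hz.
Step 3 — Series Q: Q = ω₀L/R = 2.075e+05·0.00217/150 = 3.002.
Step 4 — Bandwidth: Δω = ω₀/Q = 6.912e+04 rad/s; BW = Δω/(2π) = 1.1e+04 Hz.

(a) f₀ = 3.303e+04 Hz  (b) Q = 3.002  (c) BW = 1.1e+04 Hz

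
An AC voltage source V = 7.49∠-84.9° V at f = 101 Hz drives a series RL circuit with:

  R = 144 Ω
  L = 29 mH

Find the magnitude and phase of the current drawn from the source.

Step 1 — Angular frequency: ω = 2π·f = 2π·101 = 634.6 rad/s.
Step 2 — Component impedances:
  R: Z = R = 144 Ω
  L: Z = jωL = j·634.6·0.029 = 0 + j18.4 Ω
Step 3 — Series combination: Z_total = R + L = 144 + j18.4 Ω = 145.2∠7.3° Ω.
Step 4 — Source phasor: V = 7.49∠-84.9° V = 0.6658 - j7.46 V.
Step 5 — Ohm's law: I = V / Z_total = (0.6658 - j7.46) / (144 + j18.4) = -0.001965 - j0.05156 A.
Step 6 — Convert to polar: |I| = 0.05159 A, ∠I = -92.2°.

I = 0.05159∠-92.2° A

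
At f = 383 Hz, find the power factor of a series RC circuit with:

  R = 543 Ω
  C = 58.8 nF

Step 1 — Angular frequency: ω = 2π·f = 2π·383 = 2406 rad/s.
Step 2 — Component impedances:
  R: Z = R = 543 Ω
  C: Z = 1/(jωC) = -j/(ω·C) = 0 - j7067 Ω
Step 3 — Series combination: Z_total = R + C = 543 - j7067 Ω = 7088∠-85.6° Ω.
Step 4 — Power factor: PF = cos(φ) = Re(Z)/|Z| = 543/7088 = 0.07661.
Step 5 — Type: Im(Z) = -7067 ⇒ leading (phase φ = -85.6°).

PF = 0.07661 (leading, φ = -85.6°)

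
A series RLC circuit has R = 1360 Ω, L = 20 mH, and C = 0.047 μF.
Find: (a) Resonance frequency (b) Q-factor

Step 1 — Resonance condition Im(Z)=0 gives ω₀ = 1/√(LC).
Step 2 — ω₀ = 1/√(0.02·4.7e-08) = 3.262e+04 rad/s.
Step 3 — f₀ = ω₀/(2π) = 5191 Hz.
Step 4 — Series Q: Q = ω₀L/R = 3.262e+04·0.02/1360 = 0.4797.

(a) f₀ = 5191 Hz  (b) Q = 0.4797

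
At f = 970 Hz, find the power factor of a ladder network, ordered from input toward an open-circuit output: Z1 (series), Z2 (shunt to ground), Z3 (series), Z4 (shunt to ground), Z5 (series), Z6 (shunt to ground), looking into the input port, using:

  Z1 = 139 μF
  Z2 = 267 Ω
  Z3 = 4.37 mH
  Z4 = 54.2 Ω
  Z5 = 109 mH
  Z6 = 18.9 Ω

Step 1 — Angular frequency: ω = 2π·f = 2π·970 = 6095 rad/s.
Step 2 — Component impedances:
  Z1: Z = 1/(jωC) = -j/(ω·C) = 0 - j1.18 Ω
  Z2: Z = R = 267 Ω
  Z3: Z = jωL = j·6095·0.00437 = 0 + j26.63 Ω
  Z4: Z = R = 54.2 Ω
  Z5: Z = jωL = j·6095·0.109 = 0 + j664.3 Ω
  Z6: Z = R = 18.9 Ω
Step 3 — Ladder network (open output): work backward from the far end, alternating series and parallel combinations. Z_in = 46.78 + j20.11 Ω = 50.92∠23.3° Ω.
Step 4 — Power factor: PF = cos(φ) = Re(Z)/|Z| = 46.78/50.92 = 0.9187.
Step 5 — Type: Im(Z) = 20.11 ⇒ lagging (phase φ = 23.3°).

PF = 0.9187 (lagging, φ = 23.3°)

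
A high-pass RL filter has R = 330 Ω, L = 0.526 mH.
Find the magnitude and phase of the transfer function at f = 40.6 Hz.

Step 1 — Angular frequency: ω = 2π·40.6 = 255.1 rad/s.
Step 2 — Transfer function: H(jω) = jωL/(R + jωL).
Step 3 — Numerator jωL = j·0.1342; denominator R + jωL = 330 + j0.1342.
Step 4 — H = 1.653e-07 + j0.0004066.
Step 5 — Magnitude: |H| = 0.0004066 (-67.8 dB); phase: φ = 90.0°.

|H| = 0.0004066 (-67.8 dB), φ = 90.0°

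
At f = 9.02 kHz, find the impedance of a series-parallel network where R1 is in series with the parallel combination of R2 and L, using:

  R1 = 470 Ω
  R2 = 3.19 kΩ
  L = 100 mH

Step 1 — Angular frequency: ω = 2π·f = 2π·9020 = 5.667e+04 rad/s.
Step 2 — Component impedances:
  R1: Z = R = 470 Ω
  R2: Z = R = 3190 Ω
  L: Z = jωL = j·5.667e+04·0.1 = 0 + j5667 Ω
Step 3 — Parallel branch: R2 || L = 1/(1/R2 + 1/L) = 2423 + j1364 Ω.
Step 4 — Series with R1: Z_total = R1 + (R2 || L) = 2893 + j1364 Ω = 3198∠25.2° Ω.

Z = 2893 + j1364 Ω = 3198∠25.2° Ω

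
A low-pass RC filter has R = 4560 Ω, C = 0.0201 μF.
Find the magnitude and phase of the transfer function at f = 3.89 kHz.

Step 1 — Angular frequency: ω = 2π·3890 = 2.444e+04 rad/s.
Step 2 — Transfer function: H(jω) = 1/(1 + jωRC).
Step 3 — Denominator: 1 + jωRC = 1 + j·2.444e+04·4560·2.01e-08 = 1 + j2.24.
Step 4 — H = 0.1662 - j0.3722.
Step 5 — Magnitude: |H| = 0.4076 (-7.8 dB); phase: φ = -65.9°.

|H| = 0.4076 (-7.8 dB), φ = -65.9°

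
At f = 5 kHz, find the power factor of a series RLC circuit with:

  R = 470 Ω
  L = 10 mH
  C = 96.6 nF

Step 1 — Angular frequency: ω = 2π·f = 2π·5000 = 3.142e+04 rad/s.
Step 2 — Component impedances:
  R: Z = R = 470 Ω
  L: Z = jωL = j·3.142e+04·0.01 = 0 + j314.2 Ω
  C: Z = 1/(jωC) = -j/(ω·C) = 0 - j329.5 Ω
Step 3 — Series combination: Z_total = R + L + C = 470 - j15.35 Ω = 470.3∠-1.9° Ω.
Step 4 — Power factor: PF = cos(φ) = Re(Z)/|Z| = 470/470.25 = 0.9995.
Step 5 — Type: Im(Z) = -15.35 ⇒ leading (phase φ = -1.9°).

PF = 0.9995 (leading, φ = -1.9°)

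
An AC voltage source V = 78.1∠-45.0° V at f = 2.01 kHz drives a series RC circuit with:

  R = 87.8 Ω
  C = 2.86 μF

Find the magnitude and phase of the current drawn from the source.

Step 1 — Angular frequency: ω = 2π·f = 2π·2010 = 1.263e+04 rad/s.
Step 2 — Component impedances:
  R: Z = R = 87.8 Ω
  C: Z = 1/(jωC) = -j/(ω·C) = 0 - j27.69 Ω
Step 3 — Series combination: Z_total = R + C = 87.8 - j27.69 Ω = 92.06∠-17.5° Ω.
Step 4 — Source phasor: V = 78.1∠-45.0° V = 55.23 - j55.23 V.
Step 5 — Ohm's law: I = V / Z_total = (55.23 - j55.23) / (87.8 - j27.69) = 0.7525 - j0.3917 A.
Step 6 — Convert to polar: |I| = 0.8483 A, ∠I = -27.5°.

I = 0.8483∠-27.5° A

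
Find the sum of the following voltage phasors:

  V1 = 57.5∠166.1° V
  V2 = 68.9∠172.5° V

Step 1 — Convert each phasor to rectangular form:
  V1 = 57.5·(cos(166.1°) + j·sin(166.1°)) = -55.82 + j13.81 V
  V2 = 68.9·(cos(172.5°) + j·sin(172.5°)) = -68.31 + j8.993 V
Step 2 — Sum components: V_total = -124.1 + j22.81 V.
Step 3 — Convert to polar: |V_total| = 126.2 V, ∠V_total = 169.6°.

V_total = 126.2∠169.6° V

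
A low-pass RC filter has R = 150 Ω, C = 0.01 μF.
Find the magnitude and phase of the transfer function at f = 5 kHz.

Step 1 — Angular frequency: ω = 2π·5000 = 3.142e+04 rad/s.
Step 2 — Transfer function: H(jω) = 1/(1 + jωRC).
Step 3 — Denominator: 1 + jωRC = 1 + j·3.142e+04·150·1e-08 = 1 + j0.04712.
Step 4 — H = 0.9978 - j0.04702.
Step 5 — Magnitude: |H| = 0.9989 (-0.0 dB); phase: φ = -2.7°.

|H| = 0.9989 (-0.0 dB), φ = -2.7°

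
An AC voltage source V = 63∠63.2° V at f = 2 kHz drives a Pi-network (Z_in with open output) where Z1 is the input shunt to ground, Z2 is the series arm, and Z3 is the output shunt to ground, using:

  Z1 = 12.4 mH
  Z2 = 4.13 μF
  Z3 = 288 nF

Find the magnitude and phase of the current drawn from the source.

Step 1 — Angular frequency: ω = 2π·f = 2π·2000 = 1.257e+04 rad/s.
Step 2 — Component impedances:
  Z1: Z = jωL = j·1.257e+04·0.0124 = 0 + j155.8 Ω
  Z2: Z = 1/(jωC) = -j/(ω·C) = 0 - j19.27 Ω
  Z3: Z = 1/(jωC) = -j/(ω·C) = 0 - j276.3 Ω
Step 3 — With open output, the series arm Z2 and the output shunt Z3 appear in series to ground: Z2 + Z3 = 0 - j295.6 Ω.
Step 4 — Parallel with input shunt Z1: Z_in = Z1 || (Z2 + Z3) = 0 + j329.6 Ω = 329.6∠90.0° Ω.
Step 5 — Source phasor: V = 63∠63.2° V = 28.41 + j56.23 V.
Step 6 — Ohm's law: I = V / Z_total = (28.41 + j56.23) / (0 + j329.6) = 0.1706 - j0.08619 A.
Step 7 — Convert to polar: |I| = 0.1912 A, ∠I = -26.8°.

I = 0.1912∠-26.8° A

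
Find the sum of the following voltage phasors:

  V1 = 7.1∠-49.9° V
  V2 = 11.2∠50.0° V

Step 1 — Convert each phasor to rectangular form:
  V1 = 7.1·(cos(-49.9°) + j·sin(-49.9°)) = 4.573 - j5.431 V
  V2 = 11.2·(cos(50.0°) + j·sin(50.0°)) = 7.199 + j8.58 V
Step 2 — Sum components: V_total = 11.77 + j3.149 V.
Step 3 — Convert to polar: |V_total| = 12.19 V, ∠V_total = 15.0°.

V_total = 12.19∠15.0° V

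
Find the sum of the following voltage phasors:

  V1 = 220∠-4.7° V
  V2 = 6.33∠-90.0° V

Step 1 — Convert each phasor to rectangular form:
  V1 = 220·(cos(-4.7°) + j·sin(-4.7°)) = 219.3 - j18.03 V
  V2 = 6.33·(cos(-90.0°) + j·sin(-90.0°)) = 0 - j6.33 V
Step 2 — Sum components: V_total = 219.3 - j24.36 V.
Step 3 — Convert to polar: |V_total| = 220.6 V, ∠V_total = -6.3°.

V_total = 220.6∠-6.3° V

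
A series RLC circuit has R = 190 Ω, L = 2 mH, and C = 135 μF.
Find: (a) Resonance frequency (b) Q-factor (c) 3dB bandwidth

Step 1 — Resonance: ω₀ = 1/√(LC) = 1/√(0.002·0.000135) = 1925 rad/s.
Step 2 — f₀ = ω₀/(2π) = 306.3 Hz.
Step 3 — Series Q: Q = ω₀L/R = 1925·0.002/190 = 0.02026.
Step 4 — Bandwidth: Δω = ω₀/Q = 9.5e+04 rad/s; BW = Δω/(2π) = 1.512e+04 Hz.

(a) f₀ = 306.3 Hz  (b) Q = 0.02026  (c) BW = 1.512e+04 Hz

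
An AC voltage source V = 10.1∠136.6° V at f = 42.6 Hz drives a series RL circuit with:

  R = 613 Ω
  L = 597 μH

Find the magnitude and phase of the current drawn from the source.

Step 1 — Angular frequency: ω = 2π·f = 2π·42.6 = 267.7 rad/s.
Step 2 — Component impedances:
  R: Z = R = 613 Ω
  L: Z = jωL = j·267.7·0.000597 = 0 + j0.1598 Ω
Step 3 — Series combination: Z_total = R + L = 613 + j0.1598 Ω = 613∠0.0° Ω.
Step 4 — Source phasor: V = 10.1∠136.6° V = -7.338 + j6.94 V.
Step 5 — Ohm's law: I = V / Z_total = (-7.338 + j6.94) / (613 + j0.1598) = -0.01197 + j0.01132 A.
Step 6 — Convert to polar: |I| = 0.01648 A, ∠I = 136.6°.

I = 0.01648∠136.6° A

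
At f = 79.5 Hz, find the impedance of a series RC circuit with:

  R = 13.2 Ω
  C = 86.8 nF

Step 1 — Angular frequency: ω = 2π·f = 2π·79.5 = 499.5 rad/s.
Step 2 — Component impedances:
  R: Z = R = 13.2 Ω
  C: Z = 1/(jωC) = -j/(ω·C) = 0 - j2.306e+04 Ω
Step 3 — Series combination: Z_total = R + C = 13.2 - j2.306e+04 Ω = 2.306e+04∠-90.0° Ω.

Z = 13.2 - j2.306e+04 Ω = 2.306e+04∠-90.0° Ω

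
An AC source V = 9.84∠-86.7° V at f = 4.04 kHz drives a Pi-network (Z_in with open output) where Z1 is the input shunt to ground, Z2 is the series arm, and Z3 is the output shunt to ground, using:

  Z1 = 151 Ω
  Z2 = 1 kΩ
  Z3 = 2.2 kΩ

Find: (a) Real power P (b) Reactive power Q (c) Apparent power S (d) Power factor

Step 1 — Angular frequency: ω = 2π·f = 2π·4040 = 2.538e+04 rad/s.
Step 2 — Component impedances:
  Z1: Z = R = 151 Ω
  Z2: Z = R = 1000 Ω
  Z3: Z = R = 2200 Ω
Step 3 — With open output, the series arm Z2 and the output shunt Z3 appear in series to ground: Z2 + Z3 = 3200 Ω.
Step 4 — Parallel with input shunt Z1: Z_in = Z1 || (Z2 + Z3) = 144.2 Ω = 144.2∠0.0° Ω.
Step 5 — Source phasor: V = 9.84∠-86.7° V = 0.5664 - j9.824 V.
Step 6 — Current: I = V / Z = 0.003928 - j0.06813 A = 0.06824∠-86.7° A.
Step 7 — Complex power: S = V·I* = 0.6715 VA.
Step 8 — Real power: P = Re(S) = 0.6715 W.
Step 9 — Reactive power: Q = Im(S) = 0 VAR.
Step 10 — Apparent power: |S| = 0.6715 VA.
Step 11 — Power factor: PF = P/|S| = 1 (unity).

(a) P = 0.6715 W  (b) Q = 0 VAR  (c) S = 0.6715 VA  (d) PF = 1 (unity)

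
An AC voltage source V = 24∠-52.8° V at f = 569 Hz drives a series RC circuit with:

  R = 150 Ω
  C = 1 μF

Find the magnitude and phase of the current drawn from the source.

Step 1 — Angular frequency: ω = 2π·f = 2π·569 = 3575 rad/s.
Step 2 — Component impedances:
  R: Z = R = 150 Ω
  C: Z = 1/(jωC) = -j/(ω·C) = 0 - j279.7 Ω
Step 3 — Series combination: Z_total = R + C = 150 - j279.7 Ω = 317.4∠-61.8° Ω.
Step 4 — Source phasor: V = 24∠-52.8° V = 14.51 - j19.12 V.
Step 5 — Ohm's law: I = V / Z_total = (14.51 - j19.12) / (150 - j279.7) = 0.07469 + j0.01182 A.
Step 6 — Convert to polar: |I| = 0.07562 A, ∠I = 9.0°.

I = 0.07562∠9.0° A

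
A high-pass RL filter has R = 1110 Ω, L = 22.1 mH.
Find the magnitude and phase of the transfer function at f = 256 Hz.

Step 1 — Angular frequency: ω = 2π·256 = 1608 rad/s.
Step 2 — Transfer function: H(jω) = jωL/(R + jωL).
Step 3 — Numerator jωL = j·35.55; denominator R + jωL = 1110 + j35.55.
Step 4 — H = 0.001025 + j0.03199.
Step 5 — Magnitude: |H| = 0.03201 (-29.9 dB); phase: φ = 88.2°.

|H| = 0.03201 (-29.9 dB), φ = 88.2°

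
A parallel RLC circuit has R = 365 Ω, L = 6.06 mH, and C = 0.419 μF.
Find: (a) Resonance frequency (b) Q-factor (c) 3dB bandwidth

Step 1 — Resonance: ω₀ = 1/√(LC) = 1/√(0.00606·4.19e-07) = 1.985e+04 rad/s.
Step 2 — f₀ = ω₀/(2π) = 3158 Hz.
Step 3 — Parallel Q: Q = R/(ω₀L) = 365/(1.985e+04·0.00606) = 3.035.
Step 4 — Bandwidth: Δω = ω₀/Q = 6539 rad/s; BW = Δω/(2π) = 1041 Hz.

(a) f₀ = 3158 Hz  (b) Q = 3.035  (c) BW = 1041 Hz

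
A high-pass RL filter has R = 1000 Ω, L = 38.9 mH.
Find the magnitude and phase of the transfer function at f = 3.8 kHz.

Step 1 — Angular frequency: ω = 2π·3800 = 2.388e+04 rad/s.
Step 2 — Transfer function: H(jω) = jωL/(R + jωL).
Step 3 — Numerator jωL = j·928.8; denominator R + jωL = 1000 + j928.8.
Step 4 — H = 0.4631 + j0.4986.
Step 5 — Magnitude: |H| = 0.6805 (-3.3 dB); phase: φ = 47.1°.

|H| = 0.6805 (-3.3 dB), φ = 47.1°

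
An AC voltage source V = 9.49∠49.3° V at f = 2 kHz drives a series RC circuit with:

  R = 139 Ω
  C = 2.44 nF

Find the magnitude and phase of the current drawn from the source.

Step 1 — Angular frequency: ω = 2π·f = 2π·2000 = 1.257e+04 rad/s.
Step 2 — Component impedances:
  R: Z = R = 139 Ω
  C: Z = 1/(jωC) = -j/(ω·C) = 0 - j3.261e+04 Ω
Step 3 — Series combination: Z_total = R + C = 139 - j3.261e+04 Ω = 3.261e+04∠-89.8° Ω.
Step 4 — Source phasor: V = 9.49∠49.3° V = 6.188 + j7.195 V.
Step 5 — Ohm's law: I = V / Z_total = (6.188 + j7.195) / (139 - j3.261e+04) = -0.0002198 + j0.0001907 A.
Step 6 — Convert to polar: |I| = 0.000291 A, ∠I = 139.1°.

I = 0.000291∠139.1° A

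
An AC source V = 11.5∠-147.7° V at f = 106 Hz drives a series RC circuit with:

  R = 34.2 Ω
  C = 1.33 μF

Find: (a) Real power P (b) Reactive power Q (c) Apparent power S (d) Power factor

Step 1 — Angular frequency: ω = 2π·f = 2π·106 = 666 rad/s.
Step 2 — Component impedances:
  R: Z = R = 34.2 Ω
  C: Z = 1/(jωC) = -j/(ω·C) = 0 - j1129 Ω
Step 3 — Series combination: Z_total = R + C = 34.2 - j1129 Ω = 1129∠-88.3° Ω.
Step 4 — Source phasor: V = 11.5∠-147.7° V = -9.721 - j6.145 V.
Step 5 — Current: I = V / Z = 0.005178 - j0.008767 A = 0.01018∠-59.4° A.
Step 6 — Complex power: S = V·I* = 0.003546 - j0.117 VA.
Step 7 — Real power: P = Re(S) = 0.003546 W.
Step 8 — Reactive power: Q = Im(S) = -0.117 VAR.
Step 9 — Apparent power: |S| = 0.1171 VA.
Step 10 — Power factor: PF = P/|S| = 0.03028 (leading).

(a) P = 0.003546 W  (b) Q = -0.117 VAR  (c) S = 0.1171 VA  (d) PF = 0.03028 (leading)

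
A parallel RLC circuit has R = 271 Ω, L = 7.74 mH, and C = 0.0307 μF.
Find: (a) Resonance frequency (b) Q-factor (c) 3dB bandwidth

Step 1 — Resonance: ω₀ = 1/√(LC) = 1/√(0.00774·3.07e-08) = 6.487e+04 rad/s.
Step 2 — f₀ = ω₀/(2π) = 1.032e+04 Hz.
Step 3 — Parallel Q: Q = R/(ω₀L) = 271/(6.487e+04·0.00774) = 0.5397.
Step 4 — Bandwidth: Δω = ω₀/Q = 1.202e+05 rad/s; BW = Δω/(2π) = 1.913e+04 Hz.

(a) f₀ = 1.032e+04 Hz  (b) Q = 0.5397  (c) BW = 1.913e+04 Hz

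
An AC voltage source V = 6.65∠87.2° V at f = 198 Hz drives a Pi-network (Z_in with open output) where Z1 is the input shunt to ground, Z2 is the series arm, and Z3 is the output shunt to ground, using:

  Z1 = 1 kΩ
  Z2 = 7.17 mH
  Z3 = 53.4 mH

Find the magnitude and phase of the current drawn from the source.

Step 1 — Angular frequency: ω = 2π·f = 2π·198 = 1244 rad/s.
Step 2 — Component impedances:
  Z1: Z = R = 1000 Ω
  Z2: Z = jωL = j·1244·0.00717 = 0 + j8.92 Ω
  Z3: Z = jωL = j·1244·0.0534 = 0 + j66.43 Ω
Step 3 — With open output, the series arm Z2 and the output shunt Z3 appear in series to ground: Z2 + Z3 = 0 + j75.35 Ω.
Step 4 — Parallel with input shunt Z1: Z_in = Z1 || (Z2 + Z3) = 5.646 + j74.93 Ω = 75.14∠85.7° Ω.
Step 5 — Source phasor: V = 6.65∠87.2° V = 0.3249 + j6.642 V.
Step 6 — Ohm's law: I = V / Z_total = (0.3249 + j6.642) / (5.646 + j74.93) = 0.08847 + j0.002331 A.
Step 7 — Convert to polar: |I| = 0.0885 A, ∠I = 1.5°.

I = 0.0885∠1.5° A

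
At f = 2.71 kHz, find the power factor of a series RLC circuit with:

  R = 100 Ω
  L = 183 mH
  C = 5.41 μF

Step 1 — Angular frequency: ω = 2π·f = 2π·2710 = 1.703e+04 rad/s.
Step 2 — Component impedances:
  R: Z = R = 100 Ω
  L: Z = jωL = j·1.703e+04·0.183 = 0 + j3116 Ω
  C: Z = 1/(jωC) = -j/(ω·C) = 0 - j10.86 Ω
Step 3 — Series combination: Z_total = R + L + C = 100 + j3105 Ω = 3107∠88.2° Ω.
Step 4 — Power factor: PF = cos(φ) = Re(Z)/|Z| = 100/3107 = 0.03219.
Step 5 — Type: Im(Z) = 3105 ⇒ lagging (phase φ = 88.2°).

PF = 0.03219 (lagging, φ = 88.2°)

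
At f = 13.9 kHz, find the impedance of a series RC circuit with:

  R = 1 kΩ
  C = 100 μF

Step 1 — Angular frequency: ω = 2π·f = 2π·1.39e+04 = 8.734e+04 rad/s.
Step 2 — Component impedances:
  R: Z = R = 1000 Ω
  C: Z = 1/(jωC) = -j/(ω·C) = 0 - j0.1145 Ω
Step 3 — Series combination: Z_total = R + C = 1000 - j0.1145 Ω = 1000∠-0.0° Ω.

Z = 1000 - j0.1145 Ω = 1000∠-0.0° Ω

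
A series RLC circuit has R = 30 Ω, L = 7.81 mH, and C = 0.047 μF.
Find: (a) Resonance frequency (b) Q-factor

Step 1 — Resonance condition Im(Z)=0 gives ω₀ = 1/√(LC).
Step 2 — ω₀ = 1/√(0.00781·4.7e-08) = 5.219e+04 rad/s.
Step 3 — f₀ = ω₀/(2π) = 8307 Hz.
Step 4 — Series Q: Q = ω₀L/R = 5.219e+04·0.00781/30 = 13.59.

(a) f₀ = 8307 Hz  (b) Q = 13.59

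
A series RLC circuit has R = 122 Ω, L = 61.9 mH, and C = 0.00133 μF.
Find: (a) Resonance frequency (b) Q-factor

Step 1 — Resonance condition Im(Z)=0 gives ω₀ = 1/√(LC).
Step 2 — ω₀ = 1/√(0.0619·1.33e-09) = 1.102e+05 rad/s.
Step 3 — f₀ = ω₀/(2π) = 1.754e+04 Hz.
Step 4 — Series Q: Q = ω₀L/R = 1.102e+05·0.0619/122 = 55.92.

(a) f₀ = 1.754e+04 Hz  (b) Q = 55.92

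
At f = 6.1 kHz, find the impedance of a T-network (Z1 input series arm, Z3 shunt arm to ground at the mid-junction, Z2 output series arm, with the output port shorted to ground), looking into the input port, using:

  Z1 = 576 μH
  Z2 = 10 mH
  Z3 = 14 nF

Step 1 — Angular frequency: ω = 2π·f = 2π·6100 = 3.833e+04 rad/s.
Step 2 — Component impedances:
  Z1: Z = jωL = j·3.833e+04·0.000576 = 0 + j22.08 Ω
  Z2: Z = jωL = j·3.833e+04·0.01 = 0 + j383.3 Ω
  Z3: Z = 1/(jωC) = -j/(ω·C) = 0 - j1864 Ω
Step 3 — With the output port shorted to ground, the output series arm Z2 runs from the junction to ground; the shunt arm Z3 also runs from the junction to ground. They appear in parallel: Z3 || Z2 = 0 + j482.5 Ω.
Step 4 — Series with input arm Z1: Z_in = Z1 + (Z3 || Z2) = 0 + j504.6 Ω = 504.6∠90.0° Ω.

Z = 0 + j504.6 Ω = 504.6∠90.0° Ω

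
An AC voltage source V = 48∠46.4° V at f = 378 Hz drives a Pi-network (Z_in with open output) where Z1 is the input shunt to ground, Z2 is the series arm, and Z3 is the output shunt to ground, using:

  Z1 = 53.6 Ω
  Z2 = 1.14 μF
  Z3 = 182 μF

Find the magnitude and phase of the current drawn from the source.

Step 1 — Angular frequency: ω = 2π·f = 2π·378 = 2375 rad/s.
Step 2 — Component impedances:
  Z1: Z = R = 53.6 Ω
  Z2: Z = 1/(jωC) = -j/(ω·C) = 0 - j369.3 Ω
  Z3: Z = 1/(jωC) = -j/(ω·C) = 0 - j2.313 Ω
Step 3 — With open output, the series arm Z2 and the output shunt Z3 appear in series to ground: Z2 + Z3 = 0 - j371.7 Ω.
Step 4 — Parallel with input shunt Z1: Z_in = Z1 || (Z2 + Z3) = 52.51 - j7.573 Ω = 53.05∠-8.2° Ω.
Step 5 — Source phasor: V = 48∠46.4° V = 33.1 + j34.76 V.
Step 6 — Ohm's law: I = V / Z_total = (33.1 + j34.76) / (52.51 - j7.573) = 0.524 + j0.7376 A.
Step 7 — Convert to polar: |I| = 0.9048 A, ∠I = 54.6°.

I = 0.9048∠54.6° A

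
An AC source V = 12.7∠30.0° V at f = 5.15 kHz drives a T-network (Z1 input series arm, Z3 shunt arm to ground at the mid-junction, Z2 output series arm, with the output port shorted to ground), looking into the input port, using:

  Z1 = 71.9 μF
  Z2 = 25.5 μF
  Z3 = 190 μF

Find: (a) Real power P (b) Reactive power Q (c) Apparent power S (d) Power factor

Step 1 — Angular frequency: ω = 2π·f = 2π·5150 = 3.236e+04 rad/s.
Step 2 — Component impedances:
  Z1: Z = 1/(jωC) = -j/(ω·C) = 0 - j0.4298 Ω
  Z2: Z = 1/(jωC) = -j/(ω·C) = 0 - j1.212 Ω
  Z3: Z = 1/(jωC) = -j/(ω·C) = 0 - j0.1627 Ω
Step 3 — With the output port shorted to ground, the output series arm Z2 runs from the junction to ground; the shunt arm Z3 also runs from the junction to ground. They appear in parallel: Z3 || Z2 = 0 - j0.1434 Ω.
Step 4 — Series with input arm Z1: Z_in = Z1 + (Z3 || Z2) = 0 - j0.5732 Ω = 0.5732∠-90.0° Ω.
Step 5 — Source phasor: V = 12.7∠30.0° V = 11 + j6.35 V.
Step 6 — Current: I = V / Z = -11.08 + j19.19 A = 22.16∠120.0° A.
Step 7 — Complex power: S = V·I* = 0 - j281.4 VA.
Step 8 — Real power: P = Re(S) = 0 W.
Step 9 — Reactive power: Q = Im(S) = -281.4 VAR.
Step 10 — Apparent power: |S| = 281.4 VA.
Step 11 — Power factor: PF = P/|S| = 0 (leading).

(a) P = 0 W  (b) Q = -281.4 VAR  (c) S = 281.4 VA  (d) PF = 0 (leading)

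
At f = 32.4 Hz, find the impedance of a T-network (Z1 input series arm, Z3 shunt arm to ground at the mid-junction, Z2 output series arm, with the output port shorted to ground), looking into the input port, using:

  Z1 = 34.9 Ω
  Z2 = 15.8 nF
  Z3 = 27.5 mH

Step 1 — Angular frequency: ω = 2π·f = 2π·32.4 = 203.6 rad/s.
Step 2 — Component impedances:
  Z1: Z = R = 34.9 Ω
  Z2: Z = 1/(jωC) = -j/(ω·C) = 0 - j3.109e+05 Ω
  Z3: Z = jωL = j·203.6·0.0275 = 0 + j5.598 Ω
Step 3 — With the output port shorted to ground, the output series arm Z2 runs from the junction to ground; the shunt arm Z3 also runs from the junction to ground. They appear in parallel: Z3 || Z2 = 0 + j5.598 Ω.
Step 4 — Series with input arm Z1: Z_in = Z1 + (Z3 || Z2) = 34.9 + j5.598 Ω = 35.35∠9.1° Ω.

Z = 34.9 + j5.598 Ω = 35.35∠9.1° Ω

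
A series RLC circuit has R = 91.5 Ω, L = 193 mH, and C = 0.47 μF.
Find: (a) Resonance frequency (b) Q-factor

Step 1 — Resonance condition Im(Z)=0 gives ω₀ = 1/√(LC).
Step 2 — ω₀ = 1/√(0.193·4.7e-07) = 3320 rad/s.
Step 3 — f₀ = ω₀/(2π) = 528.4 Hz.
Step 4 — Series Q: Q = ω₀L/R = 3320·0.193/91.5 = 7.003.

(a) f₀ = 528.4 Hz  (b) Q = 7.003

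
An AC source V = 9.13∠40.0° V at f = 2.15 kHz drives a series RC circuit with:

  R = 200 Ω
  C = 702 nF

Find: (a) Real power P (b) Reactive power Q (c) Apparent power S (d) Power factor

Step 1 — Angular frequency: ω = 2π·f = 2π·2150 = 1.351e+04 rad/s.
Step 2 — Component impedances:
  R: Z = R = 200 Ω
  C: Z = 1/(jωC) = -j/(ω·C) = 0 - j105.4 Ω
Step 3 — Series combination: Z_total = R + C = 200 - j105.4 Ω = 226.1∠-27.8° Ω.
Step 4 — Source phasor: V = 9.13∠40.0° V = 6.994 + j5.869 V.
Step 5 — Current: I = V / Z = 0.01526 + j0.03739 A = 0.04038∠67.8° A.
Step 6 — Complex power: S = V·I* = 0.3261 - j0.1719 VA.
Step 7 — Real power: P = Re(S) = 0.3261 W.
Step 8 — Reactive power: Q = Im(S) = -0.1719 VAR.
Step 9 — Apparent power: |S| = 0.3687 VA.
Step 10 — Power factor: PF = P/|S| = 0.8846 (leading).

(a) P = 0.3261 W  (b) Q = -0.1719 VAR  (c) S = 0.3687 VA  (d) PF = 0.8846 (leading)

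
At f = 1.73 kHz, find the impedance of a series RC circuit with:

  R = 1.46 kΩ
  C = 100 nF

Step 1 — Angular frequency: ω = 2π·f = 2π·1730 = 1.087e+04 rad/s.
Step 2 — Component impedances:
  R: Z = R = 1460 Ω
  C: Z = 1/(jωC) = -j/(ω·C) = 0 - j920 Ω
Step 3 — Series combination: Z_total = R + C = 1460 - j920 Ω = 1726∠-32.2° Ω.

Z = 1460 - j920 Ω = 1726∠-32.2° Ω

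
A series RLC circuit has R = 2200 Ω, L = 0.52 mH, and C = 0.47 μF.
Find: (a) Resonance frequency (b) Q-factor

Step 1 — Resonance condition Im(Z)=0 gives ω₀ = 1/√(LC).
Step 2 — ω₀ = 1/√(0.00052·4.7e-07) = 6.397e+04 rad/s.
Step 3 — f₀ = ω₀/(2π) = 1.018e+04 Hz.
Step 4 — Series Q: Q = ω₀L/R = 6.397e+04·0.00052/2200 = 0.01512.

(a) f₀ = 1.018e+04 Hz  (b) Q = 0.01512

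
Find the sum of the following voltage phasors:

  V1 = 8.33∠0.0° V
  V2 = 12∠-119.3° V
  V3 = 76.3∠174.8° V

Step 1 — Convert each phasor to rectangular form:
  V1 = 8.33·(cos(0.0°) + j·sin(0.0°)) = 8.33 V
  V2 = 12·(cos(-119.3°) + j·sin(-119.3°)) = -5.873 - j10.46 V
  V3 = 76.3·(cos(174.8°) + j·sin(174.8°)) = -75.99 + j6.915 V
Step 2 — Sum components: V_total = -73.53 - j3.55 V.
Step 3 — Convert to polar: |V_total| = 73.61 V, ∠V_total = -177.2°.

V_total = 73.61∠-177.2° V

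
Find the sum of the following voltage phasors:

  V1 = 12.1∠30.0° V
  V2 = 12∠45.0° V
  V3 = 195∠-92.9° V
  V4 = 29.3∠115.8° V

Step 1 — Convert each phasor to rectangular form:
  V1 = 12.1·(cos(30.0°) + j·sin(30.0°)) = 10.48 + j6.05 V
  V2 = 12·(cos(45.0°) + j·sin(45.0°)) = 8.485 + j8.485 V
  V3 = 195·(cos(-92.9°) + j·sin(-92.9°)) = -9.866 - j194.8 V
  V4 = 29.3·(cos(115.8°) + j·sin(115.8°)) = -12.75 + j26.38 V
Step 2 — Sum components: V_total = -3.654 - j153.8 V.
Step 3 — Convert to polar: |V_total| = 153.9 V, ∠V_total = -91.4°.

V_total = 153.9∠-91.4° V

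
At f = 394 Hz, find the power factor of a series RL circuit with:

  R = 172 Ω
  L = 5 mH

Step 1 — Angular frequency: ω = 2π·f = 2π·394 = 2476 rad/s.
Step 2 — Component impedances:
  R: Z = R = 172 Ω
  L: Z = jωL = j·2476·0.005 = 0 + j12.38 Ω
Step 3 — Series combination: Z_total = R + L = 172 + j12.38 Ω = 172.4∠4.1° Ω.
Step 4 — Power factor: PF = cos(φ) = Re(Z)/|Z| = 172/172.44 = 0.9974.
Step 5 — Type: Im(Z) = 12.38 ⇒ lagging (phase φ = 4.1°).

PF = 0.9974 (lagging, φ = 4.1°)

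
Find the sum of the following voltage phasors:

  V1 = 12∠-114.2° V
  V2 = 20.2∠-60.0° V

Step 1 — Convert each phasor to rectangular form:
  V1 = 12·(cos(-114.2°) + j·sin(-114.2°)) = -4.919 - j10.95 V
  V2 = 20.2·(cos(-60.0°) + j·sin(-60.0°)) = 10.1 - j17.49 V
Step 2 — Sum components: V_total = 5.181 - j28.44 V.
Step 3 — Convert to polar: |V_total| = 28.91 V, ∠V_total = -79.7°.

V_total = 28.91∠-79.7° V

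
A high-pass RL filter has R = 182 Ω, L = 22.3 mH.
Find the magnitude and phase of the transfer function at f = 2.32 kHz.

Step 1 — Angular frequency: ω = 2π·2320 = 1.458e+04 rad/s.
Step 2 — Transfer function: H(jω) = jωL/(R + jωL).
Step 3 — Numerator jωL = j·325.1; denominator R + jωL = 182 + j325.1.
Step 4 — H = 0.7613 + j0.4263.
Step 5 — Magnitude: |H| = 0.8725 (-1.2 dB); phase: φ = 29.2°.

|H| = 0.8725 (-1.2 dB), φ = 29.2°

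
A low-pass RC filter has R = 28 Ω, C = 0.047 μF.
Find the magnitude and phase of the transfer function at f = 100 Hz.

Step 1 — Angular frequency: ω = 2π·100 = 628.3 rad/s.
Step 2 — Transfer function: H(jω) = 1/(1 + jωRC).
Step 3 — Denominator: 1 + jωRC = 1 + j·628.3·28·4.7e-08 = 1 + j0.0008269.
Step 4 — H = 1 - j0.0008269.
Step 5 — Magnitude: |H| = 1 (-0.0 dB); phase: φ = -0.0°.

|H| = 1 (-0.0 dB), φ = -0.0°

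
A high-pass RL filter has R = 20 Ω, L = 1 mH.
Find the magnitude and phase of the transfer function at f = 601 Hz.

Step 1 — Angular frequency: ω = 2π·601 = 3776 rad/s.
Step 2 — Transfer function: H(jω) = jωL/(R + jωL).
Step 3 — Numerator jωL = j·3.776; denominator R + jωL = 20 + j3.776.
Step 4 — H = 0.03442 + j0.1823.
Step 5 — Magnitude: |H| = 0.1855 (-14.6 dB); phase: φ = 79.3°.

|H| = 0.1855 (-14.6 dB), φ = 79.3°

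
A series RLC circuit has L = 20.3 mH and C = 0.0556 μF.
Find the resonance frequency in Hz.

Step 1 — Resonance condition Im(Z)=0 gives ω₀ = 1/√(LC).
Step 2 — ω₀ = 1/√(0.0203·5.56e-08) = 2.977e+04 rad/s.
Step 3 — f₀ = ω₀/(2π) = 4737 Hz.

f₀ = 4737 Hz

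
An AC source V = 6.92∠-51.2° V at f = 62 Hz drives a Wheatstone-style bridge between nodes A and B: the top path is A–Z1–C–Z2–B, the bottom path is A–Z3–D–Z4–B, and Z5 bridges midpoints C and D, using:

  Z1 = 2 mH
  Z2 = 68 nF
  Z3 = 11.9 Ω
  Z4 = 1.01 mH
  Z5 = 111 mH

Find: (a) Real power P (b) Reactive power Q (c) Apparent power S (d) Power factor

Step 1 — Angular frequency: ω = 2π·f = 2π·62 = 389.6 rad/s.
Step 2 — Component impedances:
  Z1: Z = jωL = j·389.6·0.002 = 0 + j0.7791 Ω
  Z2: Z = 1/(jωC) = -j/(ω·C) = 0 - j3.775e+04 Ω
  Z3: Z = R = 11.9 Ω
  Z4: Z = jωL = j·389.6·0.00101 = 0 + j0.3935 Ω
  Z5: Z = jωL = j·389.6·0.111 = 0 + j43.24 Ω
Step 3 — Bridge requires nodal analysis (the Z5 bridge couples midpoints C and D, so the two paths cannot be reduced to a simple series/parallel combination). Setting node B to ground and injecting 1 A at node A, the 3-node admittance system at A, C, D solves to V_A = Z_AB = 11.09 + j3.388 Ω = 11.6∠17.0° Ω.
Step 4 — Source phasor: V = 6.92∠-51.2° V = 4.336 - j5.393 V.
Step 5 — Current: I = V / Z = 0.2217 - j0.554 A = 0.5967∠-68.2° A.
Step 6 — Complex power: S = V·I* = 3.949 + j1.206 VA.
Step 7 — Real power: P = Re(S) = 3.949 W.
Step 8 — Reactive power: Q = Im(S) = 1.206 VAR.
Step 9 — Apparent power: |S| = 4.129 VA.
Step 10 — Power factor: PF = P/|S| = 0.9564 (lagging).

(a) P = 3.949 W  (b) Q = 1.206 VAR  (c) S = 4.129 VA  (d) PF = 0.9564 (lagging)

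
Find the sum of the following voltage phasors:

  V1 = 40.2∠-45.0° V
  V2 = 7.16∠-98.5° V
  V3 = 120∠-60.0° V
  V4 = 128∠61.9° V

Step 1 — Convert each phasor to rectangular form:
  V1 = 40.2·(cos(-45.0°) + j·sin(-45.0°)) = 28.43 - j28.43 V
  V2 = 7.16·(cos(-98.5°) + j·sin(-98.5°)) = -1.058 - j7.081 V
  V3 = 120·(cos(-60.0°) + j·sin(-60.0°)) = 60 - j103.9 V
  V4 = 128·(cos(61.9°) + j·sin(61.9°)) = 60.29 + j112.9 V
Step 2 — Sum components: V_total = 147.7 - j26.52 V.
Step 3 — Convert to polar: |V_total| = 150 V, ∠V_total = -10.2°.

V_total = 150∠-10.2° V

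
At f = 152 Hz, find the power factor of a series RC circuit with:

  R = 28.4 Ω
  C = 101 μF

Step 1 — Angular frequency: ω = 2π·f = 2π·152 = 955 rad/s.
Step 2 — Component impedances:
  R: Z = R = 28.4 Ω
  C: Z = 1/(jωC) = -j/(ω·C) = 0 - j10.37 Ω
Step 3 — Series combination: Z_total = R + C = 28.4 - j10.37 Ω = 30.23∠-20.1° Ω.
Step 4 — Power factor: PF = cos(φ) = Re(Z)/|Z| = 28.4/30.233 = 0.9394.
Step 5 — Type: Im(Z) = -10.37 ⇒ leading (phase φ = -20.1°).

PF = 0.9394 (leading, φ = -20.1°)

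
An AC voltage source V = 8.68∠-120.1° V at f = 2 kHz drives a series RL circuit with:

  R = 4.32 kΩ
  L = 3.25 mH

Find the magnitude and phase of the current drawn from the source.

Step 1 — Angular frequency: ω = 2π·f = 2π·2000 = 1.257e+04 rad/s.
Step 2 — Component impedances:
  R: Z = R = 4320 Ω
  L: Z = jωL = j·1.257e+04·0.00325 = 0 + j40.84 Ω
Step 3 — Series combination: Z_total = R + L = 4320 + j40.84 Ω = 4320∠0.5° Ω.
Step 4 — Source phasor: V = 8.68∠-120.1° V = -4.353 - j7.51 V.
Step 5 — Ohm's law: I = V / Z_total = (-4.353 - j7.51) / (4320 + j40.84) = -0.001024 - j0.001729 A.
Step 6 — Convert to polar: |I| = 0.002009 A, ∠I = -120.6°.

I = 0.002009∠-120.6° A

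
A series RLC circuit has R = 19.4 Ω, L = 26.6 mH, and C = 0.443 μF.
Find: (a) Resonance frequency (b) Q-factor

Step 1 — Resonance condition Im(Z)=0 gives ω₀ = 1/√(LC).
Step 2 — ω₀ = 1/√(0.0266·4.43e-07) = 9212 rad/s.
Step 3 — f₀ = ω₀/(2π) = 1466 Hz.
Step 4 — Series Q: Q = ω₀L/R = 9212·0.0266/19.4 = 12.63.

(a) f₀ = 1466 Hz  (b) Q = 12.63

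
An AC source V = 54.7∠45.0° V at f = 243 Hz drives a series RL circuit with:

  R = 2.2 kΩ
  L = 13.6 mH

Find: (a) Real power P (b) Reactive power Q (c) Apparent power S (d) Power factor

Step 1 — Angular frequency: ω = 2π·f = 2π·243 = 1527 rad/s.
Step 2 — Component impedances:
  R: Z = R = 2200 Ω
  L: Z = jωL = j·1527·0.0136 = 0 + j20.76 Ω
Step 3 — Series combination: Z_total = R + L = 2200 + j20.76 Ω = 2200∠0.5° Ω.
Step 4 — Source phasor: V = 54.7∠45.0° V = 38.68 + j38.68 V.
Step 5 — Current: I = V / Z = 0.01775 + j0.01741 A = 0.02486∠44.5° A.
Step 6 — Complex power: S = V·I* = 1.36 + j0.01284 VA.
Step 7 — Real power: P = Re(S) = 1.36 W.
Step 8 — Reactive power: Q = Im(S) = 0.01284 VAR.
Step 9 — Apparent power: |S| = 1.36 VA.
Step 10 — Power factor: PF = P/|S| = 1 (lagging).

(a) P = 1.36 W  (b) Q = 0.01284 VAR  (c) S = 1.36 VA  (d) PF = 1 (lagging)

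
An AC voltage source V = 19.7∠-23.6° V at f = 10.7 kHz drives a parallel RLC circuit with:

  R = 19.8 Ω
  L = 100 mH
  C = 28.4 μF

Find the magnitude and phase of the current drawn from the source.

Step 1 — Angular frequency: ω = 2π·f = 2π·1.07e+04 = 6.723e+04 rad/s.
Step 2 — Component impedances:
  R: Z = R = 19.8 Ω
  L: Z = jωL = j·6.723e+04·0.1 = 0 + j6723 Ω
  C: Z = 1/(jωC) = -j/(ω·C) = 0 - j0.5237 Ω
Step 3 — Parallel combination: 1/Z_total = 1/R + 1/L + 1/C; Z_total = 0.01385 - j0.5234 Ω = 0.5236∠-88.5° Ω.
Step 4 — Source phasor: V = 19.7∠-23.6° V = 18.05 - j7.887 V.
Step 5 — Ohm's law: I = V / Z_total = (18.05 - j7.887) / (0.01385 - j0.5234) = 15.97 + j34.07 A.
Step 6 — Convert to polar: |I| = 37.62 A, ∠I = 64.9°.

I = 37.62∠64.9° A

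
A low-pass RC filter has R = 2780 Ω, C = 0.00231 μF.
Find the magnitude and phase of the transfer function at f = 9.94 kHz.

Step 1 — Angular frequency: ω = 2π·9940 = 6.245e+04 rad/s.
Step 2 — Transfer function: H(jω) = 1/(1 + jωRC).
Step 3 — Denominator: 1 + jωRC = 1 + j·6.245e+04·2780·2.31e-09 = 1 + j0.4011.
Step 4 — H = 0.8614 - j0.3455.
Step 5 — Magnitude: |H| = 0.9281 (-0.6 dB); phase: φ = -21.9°.

|H| = 0.9281 (-0.6 dB), φ = -21.9°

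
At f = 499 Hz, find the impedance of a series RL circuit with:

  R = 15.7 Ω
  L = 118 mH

Step 1 — Angular frequency: ω = 2π·f = 2π·499 = 3135 rad/s.
Step 2 — Component impedances:
  R: Z = R = 15.7 Ω
  L: Z = jωL = j·3135·0.118 = 0 + j370 Ω
Step 3 — Series combination: Z_total = R + L = 15.7 + j370 Ω = 370.3∠87.6° Ω.

Z = 15.7 + j370 Ω = 370.3∠87.6° Ω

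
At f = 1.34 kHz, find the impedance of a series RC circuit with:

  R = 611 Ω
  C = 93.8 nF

Step 1 — Angular frequency: ω = 2π·f = 2π·1340 = 8419 rad/s.
Step 2 — Component impedances:
  R: Z = R = 611 Ω
  C: Z = 1/(jωC) = -j/(ω·C) = 0 - j1266 Ω
Step 3 — Series combination: Z_total = R + C = 611 - j1266 Ω = 1406∠-64.2° Ω.

Z = 611 - j1266 Ω = 1406∠-64.2° Ω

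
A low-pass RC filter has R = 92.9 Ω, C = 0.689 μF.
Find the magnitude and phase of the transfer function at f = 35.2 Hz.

Step 1 — Angular frequency: ω = 2π·35.2 = 221.2 rad/s.
Step 2 — Transfer function: H(jω) = 1/(1 + jωRC).
Step 3 — Denominator: 1 + jωRC = 1 + j·221.2·92.9·6.89e-07 = 1 + j0.01416.
Step 4 — H = 0.9998 - j0.01415.
Step 5 — Magnitude: |H| = 0.9999 (-0.0 dB); phase: φ = -0.8°.

|H| = 0.9999 (-0.0 dB), φ = -0.8°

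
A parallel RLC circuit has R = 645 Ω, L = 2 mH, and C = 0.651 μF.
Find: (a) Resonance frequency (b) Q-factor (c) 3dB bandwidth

Step 1 — Resonance: ω₀ = 1/√(LC) = 1/√(0.002·6.51e-07) = 2.771e+04 rad/s.
Step 2 — f₀ = ω₀/(2π) = 4411 Hz.
Step 3 — Parallel Q: Q = R/(ω₀L) = 645/(2.771e+04·0.002) = 11.64.
Step 4 — Bandwidth: Δω = ω₀/Q = 2382 rad/s; BW = Δω/(2π) = 379 Hz.

(a) f₀ = 4411 Hz  (b) Q = 11.64  (c) BW = 379 Hz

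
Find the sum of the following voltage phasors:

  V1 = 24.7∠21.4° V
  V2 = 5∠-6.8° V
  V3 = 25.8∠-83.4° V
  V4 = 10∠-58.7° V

Step 1 — Convert each phasor to rectangular form:
  V1 = 24.7·(cos(21.4°) + j·sin(21.4°)) = 23 + j9.012 V
  V2 = 5·(cos(-6.8°) + j·sin(-6.8°)) = 4.965 - j0.592 V
  V3 = 25.8·(cos(-83.4°) + j·sin(-83.4°)) = 2.965 - j25.63 V
  V4 = 10·(cos(-58.7°) + j·sin(-58.7°)) = 5.195 - j8.545 V
Step 2 — Sum components: V_total = 36.12 - j25.75 V.
Step 3 — Convert to polar: |V_total| = 44.36 V, ∠V_total = -35.5°.

V_total = 44.36∠-35.5° V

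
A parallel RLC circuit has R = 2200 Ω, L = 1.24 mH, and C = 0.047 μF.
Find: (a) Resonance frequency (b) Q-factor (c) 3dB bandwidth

Step 1 — Resonance: ω₀ = 1/√(LC) = 1/√(0.00124·4.7e-08) = 1.31e+05 rad/s.
Step 2 — f₀ = ω₀/(2π) = 2.085e+04 Hz.
Step 3 — Parallel Q: Q = R/(ω₀L) = 2200/(1.31e+05·0.00124) = 13.54.
Step 4 — Bandwidth: Δω = ω₀/Q = 9671 rad/s; BW = Δω/(2π) = 1539 Hz.

(a) f₀ = 2.085e+04 Hz  (b) Q = 13.54  (c) BW = 1539 Hz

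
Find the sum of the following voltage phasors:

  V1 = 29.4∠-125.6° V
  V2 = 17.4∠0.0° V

Step 1 — Convert each phasor to rectangular form:
  V1 = 29.4·(cos(-125.6°) + j·sin(-125.6°)) = -17.11 - j23.91 V
  V2 = 17.4·(cos(0.0°) + j·sin(0.0°)) = 17.4 V
Step 2 — Sum components: V_total = 0.2856 - j23.91 V.
Step 3 — Convert to polar: |V_total| = 23.91 V, ∠V_total = -89.3°.

V_total = 23.91∠-89.3° V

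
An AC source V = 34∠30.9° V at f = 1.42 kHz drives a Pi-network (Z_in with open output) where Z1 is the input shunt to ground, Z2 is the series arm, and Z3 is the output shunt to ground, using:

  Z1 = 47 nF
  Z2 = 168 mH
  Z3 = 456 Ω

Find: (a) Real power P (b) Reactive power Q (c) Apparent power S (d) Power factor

Step 1 — Angular frequency: ω = 2π·f = 2π·1420 = 8922 rad/s.
Step 2 — Component impedances:
  Z1: Z = 1/(jωC) = -j/(ω·C) = 0 - j2385 Ω
  Z2: Z = jωL = j·8922·0.168 = 0 + j1499 Ω
  Z3: Z = R = 456 Ω
Step 3 — With open output, the series arm Z2 and the output shunt Z3 appear in series to ground: Z2 + Z3 = 456 + j1499 Ω.
Step 4 — Parallel with input shunt Z1: Z_in = Z1 || (Z2 + Z3) = 2613 + j2690 Ω = 3750∠45.8° Ω.
Step 5 — Source phasor: V = 34∠30.9° V = 29.17 + j17.46 V.
Step 6 — Current: I = V / Z = 0.00876 - j0.002337 A = 0.009066∠-14.9° A.
Step 7 — Complex power: S = V·I* = 0.2147 + j0.2211 VA.
Step 8 — Real power: P = Re(S) = 0.2147 W.
Step 9 — Reactive power: Q = Im(S) = 0.2211 VAR.
Step 10 — Apparent power: |S| = 0.3082 VA.
Step 11 — Power factor: PF = P/|S| = 0.6967 (lagging).

(a) P = 0.2147 W  (b) Q = 0.2211 VAR  (c) S = 0.3082 VA  (d) PF = 0.6967 (lagging)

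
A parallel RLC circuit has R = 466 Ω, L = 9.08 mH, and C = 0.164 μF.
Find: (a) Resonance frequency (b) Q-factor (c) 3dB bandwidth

Step 1 — Resonance: ω₀ = 1/√(LC) = 1/√(0.00908·1.64e-07) = 2.591e+04 rad/s.
Step 2 — f₀ = ω₀/(2π) = 4124 Hz.
Step 3 — Parallel Q: Q = R/(ω₀L) = 466/(2.591e+04·0.00908) = 1.98.
Step 4 — Bandwidth: Δω = ω₀/Q = 1.308e+04 rad/s; BW = Δω/(2π) = 2083 Hz.

(a) f₀ = 4124 Hz  (b) Q = 1.98  (c) BW = 2083 Hz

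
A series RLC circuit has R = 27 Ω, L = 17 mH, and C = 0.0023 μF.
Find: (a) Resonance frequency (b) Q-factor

Step 1 — Resonance condition Im(Z)=0 gives ω₀ = 1/√(LC).
Step 2 — ω₀ = 1/√(0.017·2.3e-09) = 1.599e+05 rad/s.
Step 3 — f₀ = ω₀/(2π) = 2.545e+04 Hz.
Step 4 — Series Q: Q = ω₀L/R = 1.599e+05·0.017/27 = 100.7.

(a) f₀ = 2.545e+04 Hz  (b) Q = 100.7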